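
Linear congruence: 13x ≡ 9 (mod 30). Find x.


GCD(13, 30) = 1, unique solution
a^(-1) mod 30 = 7
x = 7 * 9 mod 30 = 3

x ≡ 3 (mod 30)


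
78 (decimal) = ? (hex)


78 (base 10) = 78 (decimal)
78 (decimal) = 4E (base 16)


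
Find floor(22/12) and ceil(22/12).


22/12 = 1.8333
floor = 1
ceil = 2

floor = 1, ceil = 2


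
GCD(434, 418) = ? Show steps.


434 = 1 * 418 + 16
418 = 26 * 16 + 2
16 = 8 * 2 + 0
GCD = 2


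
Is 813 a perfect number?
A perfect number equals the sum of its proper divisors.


Proper divisors of 813: 1, 3, 271
Sum = 1 + 3 + 271 = 275

No, 813 is not perfect (275 ≠ 813)


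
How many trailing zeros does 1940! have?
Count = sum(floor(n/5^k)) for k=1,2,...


floor(1940/5) = 388
floor(1940/25) = 77
floor(1940/125) = 15
floor(1940/625) = 3
Total = 483

483 trailing zeros


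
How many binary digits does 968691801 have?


968691801 in base 2 = 111001101111010001000001011001
Number of digits = 30

30 digits (base 2)


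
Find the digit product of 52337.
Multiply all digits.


5 × 2 × 3 × 3 × 7 = 630


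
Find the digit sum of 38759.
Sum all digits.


3 + 8 + 7 + 5 + 9 = 32


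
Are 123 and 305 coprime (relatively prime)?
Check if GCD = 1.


Euclidean algorithm:
305 = 2 * 123 + 59
123 = 2 * 59 + 5
59 = 11 * 5 + 4
5 = 1 * 4 + 1
4 = 4 * 1 + 0
GCD(123, 305) = 1

Yes, coprime (GCD = 1)


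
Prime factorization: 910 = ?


910 / 2 = 455
455 / 5 = 91
91 / 7 = 13
13 / 13 = 1
910 = 2 × 5 × 7 × 13


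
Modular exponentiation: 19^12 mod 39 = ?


19^1 mod 39 = 19
19^2 mod 39 = 10
19^3 mod 39 = 34
19^4 mod 39 = 22
19^5 mod 39 = 28
19^6 mod 39 = 25
19^7 mod 39 = 7
19^8 mod 39 = 16
19^9 mod 39 = 31
19^10 mod 39 = 4
19^11 mod 39 = 37
19^12 mod 39 = 1


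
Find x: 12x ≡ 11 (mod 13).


GCD(12, 13) = 1, unique solution
a^(-1) mod 13 = 12
x = 12 * 11 mod 13 = 2

x ≡ 2 (mod 13)


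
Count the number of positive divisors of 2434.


2434 = 2^1 × 1217^1
d(2434) = (1+1) × (1+1) = 4

4 divisors


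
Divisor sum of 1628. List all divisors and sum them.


Divisors of 1628: 1, 2, 4, 11, 22, 37, 44, 74, 148, 407, 814, 1628
Sum = 1 + 2 + 4 + 11 + 22 + 37 + 44 + 74 + 148 + 407 + 814 + 1628 = 3192

σ(1628) = 3192


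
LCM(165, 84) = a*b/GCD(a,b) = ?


GCD(165, 84) = 3
LCM = 165*84/3 = 13860/3 = 4620

LCM = 4620


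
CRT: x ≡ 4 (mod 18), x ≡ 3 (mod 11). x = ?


M = 18*11 = 198
M1 = M/18 = 11, M2 = M/11 = 18
M1^(-1) mod 18 = 5, M2^(-1) mod 11 = 8
x = 4*11*5 + 3*18*8 = 652
652 mod 198 = 58
Check: 58 mod 18 = 4 ✓, 58 mod 11 = 3 ✓

x ≡ 58 (mod 198)


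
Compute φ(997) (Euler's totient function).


997 = 997
Prime factors: 997
φ(997) = 997 × (1-1/997)
= 997 × 996/997 = 996

φ(997) = 996


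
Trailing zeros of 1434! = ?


floor(1434/5) = 286
floor(1434/25) = 57
floor(1434/125) = 11
floor(1434/625) = 2
Total = 356

356 trailing zeros


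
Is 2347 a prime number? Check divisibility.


Check divisors up to sqrt(2347) = 48.4458
No divisors found.
2347 is prime.

Yes, 2347 is prime


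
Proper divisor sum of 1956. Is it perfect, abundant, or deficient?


Proper divisors: 1, 2, 3, 4, 6, 12, 163, 326, 489, 652, 978
Sum = 1 + 2 + 3 + 4 + 6 + 12 + 163 + 326 + 489 + 652 + 978 = 2636
2636 > 1956 → abundant

s(1956) = 2636 (abundant)


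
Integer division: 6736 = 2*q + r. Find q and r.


6736 = 2 * 3368 + 0
Check: 6736 + 0 = 6736

q = 3368, r = 0


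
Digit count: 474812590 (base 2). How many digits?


474812590 in base 2 = 11100010011010001000010101110
Number of digits = 29

29 digits (base 2)


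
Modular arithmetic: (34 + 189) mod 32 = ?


34 + 189 = 223
223 mod 32 = 31


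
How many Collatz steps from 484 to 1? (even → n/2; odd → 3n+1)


484 → 242 → 121 → 364 → 182 → 91 → 274 → 137 → 412 → 206 → 103 → 310 → 155 → 466 → 233 → 700 → 350 → 175 → 526 → 263 → 790 → 395 → 1186 → 593 → 1780 → 890 → 445 → 1336 → 668 → 334 → 167 → 502 → 251 → 754 → 377 → 1132 → 566 → 283 → 850 → 425 → 1276 → 638 → 319 → 958 → 479 → 1438 → 719 → 2158 → 1079 → 3238 → 1619 → 4858 → 2429 → 7288 → 3644 → 1822 → 911 → 2734 → 1367 → 4102 → 2051 → 6154 → 3077 → 9232 → 4616 → 2308 → 1154 → 577 → 1732 → 866 → 433 → 1300 → 650 → 325 → 976 → 488 → 244 → 122 → 61 → 184 → 92 → 46 → 23 → 70 → 35 → 106 → 53 → 160 → 80 → 40 → 20 → 10 → 5 → 16 → 8 → 4 → 2 → 1
Total steps = 97

97 steps


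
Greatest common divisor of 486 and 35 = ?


486 = 13 * 35 + 31
35 = 1 * 31 + 4
31 = 7 * 4 + 3
4 = 1 * 3 + 1
3 = 3 * 1 + 0
GCD = 1


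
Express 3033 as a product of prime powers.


3033 / 3 = 1011
1011 / 3 = 337
337 / 337 = 1
3033 = 3^2 × 337


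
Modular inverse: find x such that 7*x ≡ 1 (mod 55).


Use the extended Euclidean algorithm on (55, 7); each row r = 55*s + 7*t:
r=55, s=1, t=0
r=7, s=0, t=1
q=7: r=6, s=1, t=-7   [55*(1) + 7*(-7) = 6]
q=1: r=1, s=-1, t=8   [55*(-1) + 7*(8) = 1]
q=6: r=0, s=7, t=-55   [55*(7) + 7*(-55) = 0]
GCD = 1 with t = 8, so 7*(8) ≡ 1 (mod 55)
Inverse = 8 mod 55 = 8
Check: 7 * 8 = 56 ≡ 1 (mod 55)

7^(-1) ≡ 8 (mod 55)


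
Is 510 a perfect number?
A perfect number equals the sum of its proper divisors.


Proper divisors of 510: 1, 2, 3, 5, 6, 10, 15, 17, 30, 34, 51, 85, 102, 170, 255
Sum = 1 + 2 + 3 + 5 + 6 + 10 + 15 + 17 + 30 + 34 + 51 + 85 + 102 + 170 + 255 = 786

No, 510 is not perfect (786 ≠ 510)


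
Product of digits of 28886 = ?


2 × 8 × 8 × 8 × 6 = 6144


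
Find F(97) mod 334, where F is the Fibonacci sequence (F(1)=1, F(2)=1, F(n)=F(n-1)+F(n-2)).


F(k) mod 334 for k=1..97:
1, 1, 2, 3, 5, 8, 13, 21, 34, 55, 89, 144, 233, 43, 276, 319, 261, 246, 173, 85, 258, 9, 267, 276, 209, 151, 26, 177, 203, 46, 249, 295, 210, 171, 47, 218, 265, 149, 80, 229, 309, 204, 179, 49, 228, 277, 171, 114, 285, 65, 16, 81, 97, 178, 275, 119, 60, 179, 239, 84, 323, 73, 62, 135, 197, 332, 195, 193, 54, 247, 301, 214, 181, 61, 242, 303, 211, 180, 57, 237, 294, 197, 157, 20, 177, 197, 40, 237, 277, 180, 123, 303, 92, 61, 153, 214, 33
F(97) mod 334 = 33


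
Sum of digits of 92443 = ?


9 + 2 + 4 + 4 + 3 = 22


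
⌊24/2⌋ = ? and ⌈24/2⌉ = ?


24/2 = 12.0000
floor = 12
ceil = 12

floor = 12, ceil = 12


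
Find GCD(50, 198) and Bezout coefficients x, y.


Tabular extended Euclidean (each row: r = 50*s + 198*t):
r=50, s=1, t=0
r=198, s=0, t=1
q=0: r=50, s=1, t=0   [50*(1) + 198*(0) = 50]
q=3: r=48, s=-3, t=1   [50*(-3) + 198*(1) = 48]
q=1: r=2, s=4, t=-1   [50*(4) + 198*(-1) = 2]
q=24: r=0, s=-99, t=25   [50*(-99) + 198*(25) = 0]
GCD = 2; from the row with r=2: x=4, y=-1
Check: 50*(4) + 198*(-1) = 200 - 198 = 2

GCD = 2, x = 4, y = -1


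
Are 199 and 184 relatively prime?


Euclidean algorithm:
199 = 1 * 184 + 15
184 = 12 * 15 + 4
15 = 3 * 4 + 3
4 = 1 * 3 + 1
3 = 3 * 1 + 0
GCD(199, 184) = 1

Yes, coprime (GCD = 1)


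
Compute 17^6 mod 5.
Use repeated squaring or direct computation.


17^1 mod 5 = 2
17^2 mod 5 = 4
17^3 mod 5 = 3
17^4 mod 5 = 1
17^5 mod 5 = 2
17^6 mod 5 = 4


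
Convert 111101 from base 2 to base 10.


111101 (base 2) = 61 (decimal)
61 (decimal) = 61 (base 10)


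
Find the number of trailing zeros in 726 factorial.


floor(726/5) = 145
floor(726/25) = 29
floor(726/125) = 5
floor(726/625) = 1
Total = 180

180 trailing zeros


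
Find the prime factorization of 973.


973 / 7 = 139
139 / 139 = 1
973 = 7 × 139


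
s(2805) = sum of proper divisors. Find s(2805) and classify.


Proper divisors: 1, 3, 5, 11, 15, 17, 33, 51, 55, 85, 165, 187, 255, 561, 935
Sum = 1 + 3 + 5 + 11 + 15 + 17 + 33 + 51 + 55 + 85 + 165 + 187 + 255 + 561 + 935 = 2379
2379 < 2805 → deficient

s(2805) = 2379 (deficient)


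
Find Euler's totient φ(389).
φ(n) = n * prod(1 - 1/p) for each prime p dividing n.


389 = 389
Prime factors: 389
φ(389) = 389 × (1-1/389)
= 389 × 388/389 = 388

φ(389) = 388


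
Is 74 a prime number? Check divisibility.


74 / 2 = 37 (exact division)
74 is NOT prime.

No, 74 is not prime


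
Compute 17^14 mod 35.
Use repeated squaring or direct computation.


17^1 mod 35 = 17
17^2 mod 35 = 9
17^3 mod 35 = 13
17^4 mod 35 = 11
17^5 mod 35 = 12
17^6 mod 35 = 29
17^7 mod 35 = 3
17^8 mod 35 = 16
17^9 mod 35 = 27
17^10 mod 35 = 4
17^11 mod 35 = 33
17^12 mod 35 = 1
17^13 mod 35 = 17
17^14 mod 35 = 9


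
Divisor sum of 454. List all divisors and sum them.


Divisors of 454: 1, 2, 227, 454
Sum = 1 + 2 + 227 + 454 = 684

σ(454) = 684


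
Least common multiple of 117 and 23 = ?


GCD(117, 23) = 1
LCM = 117*23/1 = 2691/1 = 2691

LCM = 2691


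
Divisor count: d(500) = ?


500 = 2^2 × 5^3
d(500) = (2+1) × (3+1) = 12

12 divisors


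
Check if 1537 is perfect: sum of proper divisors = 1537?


Proper divisors of 1537: 1, 29, 53
Sum = 1 + 29 + 53 = 83

No, 1537 is not perfect (83 ≠ 1537)


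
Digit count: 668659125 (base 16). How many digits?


668659125 in base 16 = 27DAEDB5
Number of digits = 8

8 digits (base 16)


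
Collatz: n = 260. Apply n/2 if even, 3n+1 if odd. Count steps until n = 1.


260 → 130 → 65 → 196 → 98 → 49 → 148 → 74 → 37 → 112 → 56 → 28 → 14 → 7 → 22 → 11 → 34 → 17 → 52 → 26 → 13 → 40 → 20 → 10 → 5 → 16 → 8 → 4 → 2 → 1
Total steps = 29

29 steps


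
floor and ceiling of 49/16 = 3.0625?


49/16 = 3.0625
floor = 3
ceil = 4

floor = 3, ceil = 4


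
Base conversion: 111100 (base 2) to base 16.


111100 (base 2) = 60 (decimal)
60 (decimal) = 3C (base 16)


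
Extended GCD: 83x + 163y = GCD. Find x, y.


Tabular extended Euclidean (each row: r = 83*s + 163*t):
r=83, s=1, t=0
r=163, s=0, t=1
q=0: r=83, s=1, t=0   [83*(1) + 163*(0) = 83]
q=1: r=80, s=-1, t=1   [83*(-1) + 163*(1) = 80]
q=1: r=3, s=2, t=-1   [83*(2) + 163*(-1) = 3]
q=26: r=2, s=-53, t=27   [83*(-53) + 163*(27) = 2]
q=1: r=1, s=55, t=-28   [83*(55) + 163*(-28) = 1]
q=2: r=0, s=-163, t=83   [83*(-163) + 163*(83) = 0]
GCD = 1; from the row with r=1: x=55, y=-28
Check: 83*(55) + 163*(-28) = 4565 - 4564 = 1

GCD = 1, x = 55, y = -28


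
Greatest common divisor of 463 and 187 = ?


463 = 2 * 187 + 89
187 = 2 * 89 + 9
89 = 9 * 9 + 8
9 = 1 * 8 + 1
8 = 8 * 1 + 0
GCD = 1


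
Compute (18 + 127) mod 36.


18 + 127 = 145
145 mod 36 = 1


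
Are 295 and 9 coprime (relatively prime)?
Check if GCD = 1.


Euclidean algorithm:
295 = 32 * 9 + 7
9 = 1 * 7 + 2
7 = 3 * 2 + 1
2 = 2 * 1 + 0
GCD(295, 9) = 1

Yes, coprime (GCD = 1)


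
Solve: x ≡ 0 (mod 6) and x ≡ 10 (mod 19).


M = 6*19 = 114
M1 = M/6 = 19, M2 = M/19 = 6
M1^(-1) mod 6 = 1, M2^(-1) mod 19 = 16
x = 0*19*1 + 10*6*16 = 960
960 mod 114 = 48
Check: 48 mod 6 = 0 ✓, 48 mod 19 = 10 ✓

x ≡ 48 (mod 114)


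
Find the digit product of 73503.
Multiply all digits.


7 × 3 × 5 × 0 × 3 = 0


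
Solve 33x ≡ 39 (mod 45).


GCD(33, 45) = 3 divides 39
Divide: 11x ≡ 13 (mod 15)
x ≡ 8 (mod 15)


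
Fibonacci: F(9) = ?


Sequence: 1, 1, 2, 3, 5, 8, 13, 21, 34
F(9) = 34


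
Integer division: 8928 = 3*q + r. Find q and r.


8928 = 3 * 2976 + 0
Check: 8928 + 0 = 8928

q = 2976, r = 0


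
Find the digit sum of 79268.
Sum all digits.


7 + 9 + 2 + 6 + 8 = 32


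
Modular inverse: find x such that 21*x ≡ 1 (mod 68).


Use the extended Euclidean algorithm on (68, 21); each row r = 68*s + 21*t:
r=68, s=1, t=0
r=21, s=0, t=1
q=3: r=5, s=1, t=-3   [68*(1) + 21*(-3) = 5]
q=4: r=1, s=-4, t=13   [68*(-4) + 21*(13) = 1]
q=5: r=0, s=21, t=-68   [68*(21) + 21*(-68) = 0]
GCD = 1 with t = 13, so 21*(13) ≡ 1 (mod 68)
Inverse = 13 mod 68 = 13
Check: 21 * 13 = 273 ≡ 1 (mod 68)

21^(-1) ≡ 13 (mod 68)


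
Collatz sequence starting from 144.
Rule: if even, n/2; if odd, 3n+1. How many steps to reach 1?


144 → 72 → 36 → 18 → 9 → 28 → 14 → 7 → 22 → 11 → 34 → 17 → 52 → 26 → 13 → 40 → 20 → 10 → 5 → 16 → 8 → 4 → 2 → 1
Total steps = 23

23 steps


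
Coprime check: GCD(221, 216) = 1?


Euclidean algorithm:
221 = 1 * 216 + 5
216 = 43 * 5 + 1
5 = 5 * 1 + 0
GCD(221, 216) = 1

Yes, coprime (GCD = 1)


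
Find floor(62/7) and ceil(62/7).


62/7 = 8.8571
floor = 8
ceil = 9

floor = 8, ceil = 9


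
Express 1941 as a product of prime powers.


1941 / 3 = 647
647 / 647 = 1
1941 = 3 × 647


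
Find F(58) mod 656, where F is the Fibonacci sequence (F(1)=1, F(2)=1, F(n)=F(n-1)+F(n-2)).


F(k) mod 656 for k=1..58:
1, 1, 2, 3, 5, 8, 13, 21, 34, 55, 89, 144, 233, 377, 610, 331, 285, 616, 245, 205, 450, 655, 449, 448, 241, 33, 274, 307, 581, 232, 157, 389, 546, 279, 169, 448, 617, 409, 370, 123, 493, 616, 453, 413, 210, 623, 177, 144, 321, 465, 130, 595, 69, 8, 77, 85, 162, 247
F(58) mod 656 = 247


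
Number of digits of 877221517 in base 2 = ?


877221517 in base 2 = 110100010010010101011010001101
Number of digits = 30

30 digits (base 2)


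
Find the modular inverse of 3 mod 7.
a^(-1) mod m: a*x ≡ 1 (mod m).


Use the extended Euclidean algorithm on (7, 3); each row r = 7*s + 3*t:
r=7, s=1, t=0
r=3, s=0, t=1
q=2: r=1, s=1, t=-2   [7*(1) + 3*(-2) = 1]
q=3: r=0, s=-3, t=7   [7*(-3) + 3*(7) = 0]
GCD = 1 with t = -2, so 3*(-2) ≡ 1 (mod 7)
Inverse = -2 mod 7 = 5
Check: 3 * 5 = 15 ≡ 1 (mod 7)

3^(-1) ≡ 5 (mod 7)


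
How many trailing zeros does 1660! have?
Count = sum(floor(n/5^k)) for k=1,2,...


floor(1660/5) = 332
floor(1660/25) = 66
floor(1660/125) = 13
floor(1660/625) = 2
Total = 413

413 trailing zeros


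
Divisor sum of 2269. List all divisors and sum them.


Divisors of 2269: 1, 2269
Sum = 1 + 2269 = 2270

σ(2269) = 2270


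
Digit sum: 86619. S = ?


8 + 6 + 6 + 1 + 9 = 30


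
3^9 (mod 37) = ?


3^1 mod 37 = 3
3^2 mod 37 = 9
3^3 mod 37 = 27
3^4 mod 37 = 7
3^5 mod 37 = 21
3^6 mod 37 = 26
3^7 mod 37 = 4
3^8 mod 37 = 12
3^9 mod 37 = 36


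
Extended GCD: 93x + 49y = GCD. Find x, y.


Tabular extended Euclidean (each row: r = 93*s + 49*t):
r=93, s=1, t=0
r=49, s=0, t=1
q=1: r=44, s=1, t=-1   [93*(1) + 49*(-1) = 44]
q=1: r=5, s=-1, t=2   [93*(-1) + 49*(2) = 5]
q=8: r=4, s=9, t=-17   [93*(9) + 49*(-17) = 4]
q=1: r=1, s=-10, t=19   [93*(-10) + 49*(19) = 1]
q=4: r=0, s=49, t=-93   [93*(49) + 49*(-93) = 0]
GCD = 1; from the row with r=1: x=-10, y=19
Check: 93*(-10) + 49*(19) = -930 + 931 = 1

GCD = 1, x = -10, y = 19


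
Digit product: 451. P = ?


4 × 5 × 1 = 20


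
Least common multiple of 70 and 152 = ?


GCD(70, 152) = 2
LCM = 70*152/2 = 10640/2 = 5320

LCM = 5320


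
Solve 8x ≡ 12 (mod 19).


GCD(8, 19) = 1, unique solution
a^(-1) mod 19 = 12
x = 12 * 12 mod 19 = 11

x ≡ 11 (mod 19)


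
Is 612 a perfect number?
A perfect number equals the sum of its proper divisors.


Proper divisors of 612: 1, 2, 3, 4, 6, 9, 12, 17, 18, 34, 36, 51, 68, 102, 153, 204, 306
Sum = 1 + 2 + 3 + 4 + 6 + 9 + 12 + 17 + 18 + 34 + 36 + 51 + 68 + 102 + 153 + 204 + 306 = 1026

No, 612 is not perfect (1026 ≠ 612)


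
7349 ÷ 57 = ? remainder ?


7349 = 57 * 128 + 53
Check: 7296 + 53 = 7349

q = 128, r = 53


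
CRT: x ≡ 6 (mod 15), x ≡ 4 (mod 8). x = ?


M = 15*8 = 120
M1 = M/15 = 8, M2 = M/8 = 15
M1^(-1) mod 15 = 2, M2^(-1) mod 8 = 7
x = 6*8*2 + 4*15*7 = 516
516 mod 120 = 36
Check: 36 mod 15 = 6 ✓, 36 mod 8 = 4 ✓

x ≡ 36 (mod 120)


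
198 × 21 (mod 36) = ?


198 × 21 = 4158
4158 mod 36 = 18


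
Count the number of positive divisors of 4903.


4903 = 4903^1
d(4903) = (1+1) = 2

2 divisors


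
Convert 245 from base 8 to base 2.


245 (base 8) = 165 (decimal)
165 (decimal) = 10100101 (base 2)


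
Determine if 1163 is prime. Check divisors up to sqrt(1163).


Check divisors up to sqrt(1163) = 34.1028
No divisors found.
1163 is prime.

Yes, 1163 is prime


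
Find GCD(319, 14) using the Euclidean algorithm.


319 = 22 * 14 + 11
14 = 1 * 11 + 3
11 = 3 * 3 + 2
3 = 1 * 2 + 1
2 = 2 * 1 + 0
GCD = 1


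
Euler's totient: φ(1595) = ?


1595 = 5 × 11 × 29
Prime factors: 5, 11, 29
φ(1595) = 1595 × (1-1/5) × (1-1/11) × (1-1/29)
= 1595 × 4/5 × 10/11 × 28/29 = 1120

φ(1595) = 1120


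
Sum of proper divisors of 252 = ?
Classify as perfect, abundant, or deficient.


Proper divisors: 1, 2, 3, 4, 6, 7, 9, 12, 14, 18, 21, 28, 36, 42, 63, 84, 126
Sum = 1 + 2 + 3 + 4 + 6 + 7 + 9 + 12 + 14 + 18 + 21 + 28 + 36 + 42 + 63 + 84 + 126 = 476
476 > 252 → abundant

s(252) = 476 (abundant)


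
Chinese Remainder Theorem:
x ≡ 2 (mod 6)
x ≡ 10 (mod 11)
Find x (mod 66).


M = 6*11 = 66
M1 = M/6 = 11, M2 = M/11 = 6
M1^(-1) mod 6 = 5, M2^(-1) mod 11 = 2
x = 2*11*5 + 10*6*2 = 230
230 mod 66 = 32
Check: 32 mod 6 = 2 ✓, 32 mod 11 = 10 ✓

x ≡ 32 (mod 66)


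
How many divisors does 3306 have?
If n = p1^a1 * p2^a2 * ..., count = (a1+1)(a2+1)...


3306 = 2^1 × 3^1 × 19^1 × 29^1
d(3306) = (1+1) × (1+1) × (1+1) × (1+1) = 16

16 divisors


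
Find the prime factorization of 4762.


4762 / 2 = 2381
2381 / 2381 = 1
4762 = 2 × 2381


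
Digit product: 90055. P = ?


9 × 0 × 0 × 5 × 5 = 0


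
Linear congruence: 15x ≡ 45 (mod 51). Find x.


GCD(15, 51) = 3 divides 45
Divide: 5x ≡ 15 (mod 17)
x ≡ 3 (mod 17)


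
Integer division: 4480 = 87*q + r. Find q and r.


4480 = 87 * 51 + 43
Check: 4437 + 43 = 4480

q = 51, r = 43


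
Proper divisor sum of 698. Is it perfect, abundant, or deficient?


Proper divisors: 1, 2, 349
Sum = 1 + 2 + 349 = 352
352 < 698 → deficient

s(698) = 352 (deficient)


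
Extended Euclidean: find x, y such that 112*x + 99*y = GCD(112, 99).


Tabular extended Euclidean (each row: r = 112*s + 99*t):
r=112, s=1, t=0
r=99, s=0, t=1
q=1: r=13, s=1, t=-1   [112*(1) + 99*(-1) = 13]
q=7: r=8, s=-7, t=8   [112*(-7) + 99*(8) = 8]
q=1: r=5, s=8, t=-9   [112*(8) + 99*(-9) = 5]
q=1: r=3, s=-15, t=17   [112*(-15) + 99*(17) = 3]
q=1: r=2, s=23, t=-26   [112*(23) + 99*(-26) = 2]
q=1: r=1, s=-38, t=43   [112*(-38) + 99*(43) = 1]
q=2: r=0, s=99, t=-112   [112*(99) + 99*(-112) = 0]
GCD = 1; from the row with r=1: x=-38, y=43
Check: 112*(-38) + 99*(43) = -4256 + 4257 = 1

GCD = 1, x = -38, y = 43


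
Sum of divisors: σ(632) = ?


Divisors of 632: 1, 2, 4, 8, 79, 158, 316, 632
Sum = 1 + 2 + 4 + 8 + 79 + 158 + 316 + 632 = 1200

σ(632) = 1200


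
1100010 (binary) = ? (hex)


1100010 (base 2) = 98 (decimal)
98 (decimal) = 62 (base 16)


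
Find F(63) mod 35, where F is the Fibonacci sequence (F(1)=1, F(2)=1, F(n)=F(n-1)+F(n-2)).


F(k) mod 35 for k=1..63:
1, 1, 2, 3, 5, 8, 13, 21, 34, 20, 19, 4, 23, 27, 15, 7, 22, 29, 16, 10, 26, 1, 27, 28, 20, 13, 33, 11, 9, 20, 29, 14, 8, 22, 30, 17, 12, 29, 6, 0, 6, 6, 12, 18, 30, 13, 8, 21, 29, 15, 9, 24, 33, 22, 20, 7, 27, 34, 26, 25, 16, 6, 22
F(63) mod 35 = 22


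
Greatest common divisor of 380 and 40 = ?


380 = 9 * 40 + 20
40 = 2 * 20 + 0
GCD = 20


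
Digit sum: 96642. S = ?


9 + 6 + 6 + 4 + 2 = 27


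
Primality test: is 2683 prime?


Check divisors up to sqrt(2683) = 51.7977
No divisors found.
2683 is prime.

Yes, 2683 is prime


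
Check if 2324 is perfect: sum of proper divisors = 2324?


Proper divisors of 2324: 1, 2, 4, 7, 14, 28, 83, 166, 332, 581, 1162
Sum = 1 + 2 + 4 + 7 + 14 + 28 + 83 + 166 + 332 + 581 + 1162 = 2380

No, 2324 is not perfect (2380 ≠ 2324)


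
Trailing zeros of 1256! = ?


floor(1256/5) = 251
floor(1256/25) = 50
floor(1256/125) = 10
floor(1256/625) = 2
Total = 313

313 trailing zeros


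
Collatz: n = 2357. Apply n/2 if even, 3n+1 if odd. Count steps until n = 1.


2357 → 7072 → 3536 → 1768 → 884 → 442 → 221 → 664 → 332 → 166 → 83 → 250 → 125 → 376 → 188 → 94 → 47 → 142 → 71 → 214 → 107 → 322 → 161 → 484 → 242 → 121 → 364 → 182 → 91 → 274 → 137 → 412 → 206 → 103 → 310 → 155 → 466 → 233 → 700 → 350 → 175 → 526 → 263 → 790 → 395 → 1186 → 593 → 1780 → 890 → 445 → 1336 → 668 → 334 → 167 → 502 → 251 → 754 → 377 → 1132 → 566 → 283 → 850 → 425 → 1276 → 638 → 319 → 958 → 479 → 1438 → 719 → 2158 → 1079 → 3238 → 1619 → 4858 → 2429 → 7288 → 3644 → 1822 → 911 → 2734 → 1367 → 4102 → 2051 → 6154 → 3077 → 9232 → 4616 → 2308 → 1154 → 577 → 1732 → 866 → 433 → 1300 → 650 → 325 → 976 → 488 → 244 → 122 → 61 → 184 → 92 → 46 → 23 → 70 → 35 → 106 → 53 → 160 → 80 → 40 → 20 → 10 → 5 → 16 → 8 → 4 → 2 → 1
Total steps = 120

120 steps


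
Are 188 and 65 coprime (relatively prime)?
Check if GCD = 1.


Euclidean algorithm:
188 = 2 * 65 + 58
65 = 1 * 58 + 7
58 = 8 * 7 + 2
7 = 3 * 2 + 1
2 = 2 * 1 + 0
GCD(188, 65) = 1

Yes, coprime (GCD = 1)


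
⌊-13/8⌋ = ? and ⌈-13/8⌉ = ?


-13/8 = -1.6250
floor = -2
ceil = -1

floor = -2, ceil = -1


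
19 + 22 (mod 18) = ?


19 + 22 = 41
41 mod 18 = 5


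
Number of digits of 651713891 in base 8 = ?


651713891 in base 8 = 4666056543
Number of digits = 10

10 digits (base 8)


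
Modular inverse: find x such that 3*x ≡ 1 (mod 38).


Use the extended Euclidean algorithm on (38, 3); each row r = 38*s + 3*t:
r=38, s=1, t=0
r=3, s=0, t=1
q=12: r=2, s=1, t=-12   [38*(1) + 3*(-12) = 2]
q=1: r=1, s=-1, t=13   [38*(-1) + 3*(13) = 1]
q=2: r=0, s=3, t=-38   [38*(3) + 3*(-38) = 0]
GCD = 1 with t = 13, so 3*(13) ≡ 1 (mod 38)
Inverse = 13 mod 38 = 13
Check: 3 * 13 = 39 ≡ 1 (mod 38)

3^(-1) ≡ 13 (mod 38)


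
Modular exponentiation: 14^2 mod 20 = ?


14^1 mod 20 = 14
14^2 mod 20 = 16


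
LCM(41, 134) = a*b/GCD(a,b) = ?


GCD(41, 134) = 1
LCM = 41*134/1 = 5494/1 = 5494

LCM = 5494


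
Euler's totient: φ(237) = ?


237 = 3 × 79
Prime factors: 3, 79
φ(237) = 237 × (1-1/3) × (1-1/79)
= 237 × 2/3 × 78/79 = 156

φ(237) = 156


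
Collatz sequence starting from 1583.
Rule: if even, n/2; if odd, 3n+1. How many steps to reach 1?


1583 → 4750 → 2375 → 7126 → 3563 → 10690 → 5345 → 16036 → 8018 → 4009 → 12028 → 6014 → 3007 → 9022 → 4511 → 13534 → 6767 → 20302 → 10151 → 30454 → 15227 → 45682 → 22841 → 68524 → 34262 → 17131 → 51394 → 25697 → 77092 → 38546 → 19273 → 57820 → 28910 → 14455 → 43366 → 21683 → 65050 → 32525 → 97576 → 48788 → 24394 → 12197 → 36592 → 18296 → 9148 → 4574 → 2287 → 6862 → 3431 → 10294 → 5147 → 15442 → 7721 → 23164 → 11582 → 5791 → 17374 → 8687 → 26062 → 13031 → 39094 → 19547 → 58642 → 29321 → 87964 → 43982 → 21991 → 65974 → 32987 → 98962 → 49481 → 148444 → 74222 → 37111 → 111334 → 55667 → 167002 → 83501 → 250504 → 125252 → 62626 → 31313 → 93940 → 46970 → 23485 → 70456 → 35228 → 17614 → 8807 → 26422 → 13211 → 39634 → 19817 → 59452 → 29726 → 14863 → 44590 → 22295 → 66886 → 33443 → 100330 → 50165 → 150496 → 75248 → 37624 → 18812 → 9406 → 4703 → 14110 → 7055 → 21166 → 10583 → 31750 → 15875 → 47626 → 23813 → 71440 → 35720 → 17860 → 8930 → 4465 → 13396 → 6698 → 3349 → 10048 → 5024 → 2512 → 1256 → 628 → 314 → 157 → 472 → 236 → 118 → 59 → 178 → 89 → 268 → 134 → 67 → 202 → 101 → 304 → 152 → 76 → 38 → 19 → 58 → 29 → 88 → 44 → 22 → 11 → 34 → 17 → 52 → 26 → 13 → 40 → 20 → 10 → 5 → 16 → 8 → 4 → 2 → 1
Total steps = 166

166 steps


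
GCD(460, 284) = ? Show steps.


460 = 1 * 284 + 176
284 = 1 * 176 + 108
176 = 1 * 108 + 68
108 = 1 * 68 + 40
68 = 1 * 40 + 28
40 = 1 * 28 + 12
28 = 2 * 12 + 4
12 = 3 * 4 + 0
GCD = 4


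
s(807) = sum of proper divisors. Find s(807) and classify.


Proper divisors: 1, 3, 269
Sum = 1 + 3 + 269 = 273
273 < 807 → deficient

s(807) = 273 (deficient)


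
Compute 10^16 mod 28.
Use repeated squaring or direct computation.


10^1 mod 28 = 10
10^2 mod 28 = 16
10^3 mod 28 = 20
10^4 mod 28 = 4
10^5 mod 28 = 12
10^6 mod 28 = 8
10^7 mod 28 = 24
10^8 mod 28 = 16
10^9 mod 28 = 20
10^10 mod 28 = 4
10^11 mod 28 = 12
10^12 mod 28 = 8
10^13 mod 28 = 24
10^14 mod 28 = 16
10^15 mod 28 = 20
10^16 mod 28 = 4


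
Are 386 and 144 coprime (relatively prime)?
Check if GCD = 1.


Euclidean algorithm:
386 = 2 * 144 + 98
144 = 1 * 98 + 46
98 = 2 * 46 + 6
46 = 7 * 6 + 4
6 = 1 * 4 + 2
4 = 2 * 2 + 0
GCD(386, 144) = 2

No, not coprime (GCD = 2)


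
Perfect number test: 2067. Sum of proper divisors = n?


Proper divisors of 2067: 1, 3, 13, 39, 53, 159, 689
Sum = 1 + 3 + 13 + 39 + 53 + 159 + 689 = 957

No, 2067 is not perfect (957 ≠ 2067)


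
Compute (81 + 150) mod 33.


81 + 150 = 231
231 mod 33 = 0


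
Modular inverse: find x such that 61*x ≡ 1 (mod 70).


Use the extended Euclidean algorithm on (70, 61); each row r = 70*s + 61*t:
r=70, s=1, t=0
r=61, s=0, t=1
q=1: r=9, s=1, t=-1   [70*(1) + 61*(-1) = 9]
q=6: r=7, s=-6, t=7   [70*(-6) + 61*(7) = 7]
q=1: r=2, s=7, t=-8   [70*(7) + 61*(-8) = 2]
q=3: r=1, s=-27, t=31   [70*(-27) + 61*(31) = 1]
q=2: r=0, s=61, t=-70   [70*(61) + 61*(-70) = 0]
GCD = 1 with t = 31, so 61*(31) ≡ 1 (mod 70)
Inverse = 31 mod 70 = 31
Check: 61 * 31 = 1891 ≡ 1 (mod 70)

61^(-1) ≡ 31 (mod 70)


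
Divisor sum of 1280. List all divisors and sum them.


Divisors of 1280: 1, 2, 4, 5, 8, 10, 16, 20, 32, 40, 64, 80, 128, 160, 256, 320, 640, 1280
Sum = 1 + 2 + 4 + 5 + 8 + 10 + 16 + 20 + 32 + 40 + 64 + 80 + 128 + 160 + 256 + 320 + 640 + 1280 = 3066

σ(1280) = 3066


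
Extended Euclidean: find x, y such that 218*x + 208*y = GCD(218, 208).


Tabular extended Euclidean (each row: r = 218*s + 208*t):
r=218, s=1, t=0
r=208, s=0, t=1
q=1: r=10, s=1, t=-1   [218*(1) + 208*(-1) = 10]
q=20: r=8, s=-20, t=21   [218*(-20) + 208*(21) = 8]
q=1: r=2, s=21, t=-22   [218*(21) + 208*(-22) = 2]
q=4: r=0, s=-104, t=109   [218*(-104) + 208*(109) = 0]
GCD = 2; from the row with r=2: x=21, y=-22
Check: 218*(21) + 208*(-22) = 4578 - 4576 = 2

GCD = 2, x = 21, y = -22


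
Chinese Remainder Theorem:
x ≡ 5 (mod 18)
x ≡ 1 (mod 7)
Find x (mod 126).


M = 18*7 = 126
M1 = M/18 = 7, M2 = M/7 = 18
M1^(-1) mod 18 = 13, M2^(-1) mod 7 = 2
x = 5*7*13 + 1*18*2 = 491
491 mod 126 = 113
Check: 113 mod 18 = 5 ✓, 113 mod 7 = 1 ✓

x ≡ 113 (mod 126)


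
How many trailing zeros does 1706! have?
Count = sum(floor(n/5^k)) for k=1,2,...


floor(1706/5) = 341
floor(1706/25) = 68
floor(1706/125) = 13
floor(1706/625) = 2
Total = 424

424 trailing zeros


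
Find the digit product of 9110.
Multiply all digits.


9 × 1 × 1 × 0 = 0


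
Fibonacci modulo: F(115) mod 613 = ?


F(k) mod 613 for k=1..115:
1, 1, 2, 3, 5, 8, 13, 21, 34, 55, 89, 144, 233, 377, 610, 374, 371, 132, 503, 22, 525, 547, 459, 393, 239, 19, 258, 277, 535, 199, 121, 320, 441, 148, 589, 124, 100, 224, 324, 548, 259, 194, 453, 34, 487, 521, 395, 303, 85, 388, 473, 248, 108, 356, 464, 207, 58, 265, 323, 588, 298, 273, 571, 231, 189, 420, 609, 416, 412, 215, 14, 229, 243, 472, 102, 574, 63, 24, 87, 111, 198, 309, 507, 203, 97, 300, 397, 84, 481, 565, 433, 385, 205, 590, 182, 159, 341, 500, 228, 115, 343, 458, 188, 33, 221, 254, 475, 116, 591, 94, 72, 166, 238, 404, 29
F(115) mod 613 = 29


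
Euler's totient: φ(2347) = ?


2347 = 2347
Prime factors: 2347
φ(2347) = 2347 × (1-1/2347)
= 2347 × 2346/2347 = 2346

φ(2347) = 2346


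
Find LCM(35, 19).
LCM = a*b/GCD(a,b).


GCD(35, 19) = 1
LCM = 35*19/1 = 665/1 = 665

LCM = 665


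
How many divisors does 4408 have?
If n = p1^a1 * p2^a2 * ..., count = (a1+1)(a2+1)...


4408 = 2^3 × 19^1 × 29^1
d(4408) = (3+1) × (1+1) × (1+1) = 16

16 divisors


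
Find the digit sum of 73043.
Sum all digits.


7 + 3 + 0 + 4 + 3 = 17


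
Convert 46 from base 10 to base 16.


46 (base 10) = 46 (decimal)
46 (decimal) = 2E (base 16)


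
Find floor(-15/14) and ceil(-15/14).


-15/14 = -1.0714
floor = -2
ceil = -1

floor = -2, ceil = -1


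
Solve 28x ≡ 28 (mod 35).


GCD(28, 35) = 7 divides 28
Divide: 4x ≡ 4 (mod 5)
x ≡ 1 (mod 5)


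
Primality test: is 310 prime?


310 / 2 = 155 (exact division)
310 is NOT prime.

No, 310 is not prime


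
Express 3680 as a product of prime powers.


3680 / 2 = 1840
1840 / 2 = 920
920 / 2 = 460
460 / 2 = 230
230 / 2 = 115
115 / 5 = 23
23 / 23 = 1
3680 = 2^5 × 5 × 23


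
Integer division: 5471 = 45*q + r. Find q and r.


5471 = 45 * 121 + 26
Check: 5445 + 26 = 5471

q = 121, r = 26


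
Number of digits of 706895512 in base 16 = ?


706895512 in base 16 = 2A225E98
Number of digits = 8

8 digits (base 16)


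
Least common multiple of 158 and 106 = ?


GCD(158, 106) = 2
LCM = 158*106/2 = 16748/2 = 8374

LCM = 8374


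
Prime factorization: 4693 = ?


4693 / 13 = 361
361 / 19 = 19
19 / 19 = 1
4693 = 13 × 19^2


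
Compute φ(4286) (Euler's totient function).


4286 = 2 × 2143
Prime factors: 2, 2143
φ(4286) = 4286 × (1-1/2) × (1-1/2143)
= 4286 × 1/2 × 2142/2143 = 2142

φ(4286) = 2142


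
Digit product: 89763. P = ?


8 × 9 × 7 × 6 × 3 = 9072


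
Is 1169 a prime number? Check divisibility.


1169 / 7 = 167 (exact division)
1169 is NOT prime.

No, 1169 is not prime


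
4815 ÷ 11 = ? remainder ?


4815 = 11 * 437 + 8
Check: 4807 + 8 = 4815

q = 437, r = 8


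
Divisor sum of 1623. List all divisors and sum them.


Divisors of 1623: 1, 3, 541, 1623
Sum = 1 + 3 + 541 + 1623 = 2168

σ(1623) = 2168


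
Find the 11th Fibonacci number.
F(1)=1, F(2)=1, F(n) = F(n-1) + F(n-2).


Sequence: 1, 1, 2, 3, 5, 8, 13, 21, 34, 55, 89
F(11) = 89


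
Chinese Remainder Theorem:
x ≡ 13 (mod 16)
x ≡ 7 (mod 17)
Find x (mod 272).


M = 16*17 = 272
M1 = M/16 = 17, M2 = M/17 = 16
M1^(-1) mod 16 = 1, M2^(-1) mod 17 = 16
x = 13*17*1 + 7*16*16 = 2013
2013 mod 272 = 109
Check: 109 mod 16 = 13 ✓, 109 mod 17 = 7 ✓

x ≡ 109 (mod 272)


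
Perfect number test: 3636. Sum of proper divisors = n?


Proper divisors of 3636: 1, 2, 3, 4, 6, 9, 12, 18, 36, 101, 202, 303, 404, 606, 909, 1212, 1818
Sum = 1 + 2 + 3 + 4 + 6 + 9 + 12 + 18 + 36 + 101 + 202 + 303 + 404 + 606 + 909 + 1212 + 1818 = 5646

No, 3636 is not perfect (5646 ≠ 3636)


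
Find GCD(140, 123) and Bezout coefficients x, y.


Tabular extended Euclidean (each row: r = 140*s + 123*t):
r=140, s=1, t=0
r=123, s=0, t=1
q=1: r=17, s=1, t=-1   [140*(1) + 123*(-1) = 17]
q=7: r=4, s=-7, t=8   [140*(-7) + 123*(8) = 4]
q=4: r=1, s=29, t=-33   [140*(29) + 123*(-33) = 1]
q=4: r=0, s=-123, t=140   [140*(-123) + 123*(140) = 0]
GCD = 1; from the row with r=1: x=29, y=-33
Check: 140*(29) + 123*(-33) = 4060 - 4059 = 1

GCD = 1, x = 29, y = -33


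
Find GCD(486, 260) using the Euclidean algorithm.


486 = 1 * 260 + 226
260 = 1 * 226 + 34
226 = 6 * 34 + 22
34 = 1 * 22 + 12
22 = 1 * 12 + 10
12 = 1 * 10 + 2
10 = 5 * 2 + 0
GCD = 2


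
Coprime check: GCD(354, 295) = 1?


Euclidean algorithm:
354 = 1 * 295 + 59
295 = 5 * 59 + 0
GCD(354, 295) = 59

No, not coprime (GCD = 59)


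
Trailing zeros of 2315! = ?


floor(2315/5) = 463
floor(2315/25) = 92
floor(2315/125) = 18
floor(2315/625) = 3
Total = 576

576 trailing zeros


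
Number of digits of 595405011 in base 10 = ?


595405011 has 9 digits in base 10
floor(log10(595405011)) + 1 = floor(8.7748) + 1 = 9

9 digits (base 10)


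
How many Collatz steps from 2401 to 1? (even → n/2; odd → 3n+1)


2401 → 7204 → 3602 → 1801 → 5404 → 2702 → 1351 → 4054 → 2027 → 6082 → 3041 → 9124 → 4562 → 2281 → 6844 → 3422 → 1711 → 5134 → 2567 → 7702 → 3851 → 11554 → 5777 → 17332 → 8666 → 4333 → 13000 → 6500 → 3250 → 1625 → 4876 → 2438 → 1219 → 3658 → 1829 → 5488 → 2744 → 1372 → 686 → 343 → 1030 → 515 → 1546 → 773 → 2320 → 1160 → 580 → 290 → 145 → 436 → 218 → 109 → 328 → 164 → 82 → 41 → 124 → 62 → 31 → 94 → 47 → 142 → 71 → 214 → 107 → 322 → 161 → 484 → 242 → 121 → 364 → 182 → 91 → 274 → 137 → 412 → 206 → 103 → 310 → 155 → 466 → 233 → 700 → 350 → 175 → 526 → 263 → 790 → 395 → 1186 → 593 → 1780 → 890 → 445 → 1336 → 668 → 334 → 167 → 502 → 251 → 754 → 377 → 1132 → 566 → 283 → 850 → 425 → 1276 → 638 → 319 → 958 → 479 → 1438 → 719 → 2158 → 1079 → 3238 → 1619 → 4858 → 2429 → 7288 → 3644 → 1822 → 911 → 2734 → 1367 → 4102 → 2051 → 6154 → 3077 → 9232 → 4616 → 2308 → 1154 → 577 → 1732 → 866 → 433 → 1300 → 650 → 325 → 976 → 488 → 244 → 122 → 61 → 184 → 92 → 46 → 23 → 70 → 35 → 106 → 53 → 160 → 80 → 40 → 20 → 10 → 5 → 16 → 8 → 4 → 2 → 1
Total steps = 164

164 steps


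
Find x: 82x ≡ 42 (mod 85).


GCD(82, 85) = 1, unique solution
a^(-1) mod 85 = 28
x = 28 * 42 mod 85 = 71

x ≡ 71 (mod 85)


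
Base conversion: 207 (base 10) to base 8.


207 (base 10) = 207 (decimal)
207 (decimal) = 317 (base 8)


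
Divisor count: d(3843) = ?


3843 = 3^2 × 7^1 × 61^1
d(3843) = (2+1) × (1+1) × (1+1) = 12

12 divisors


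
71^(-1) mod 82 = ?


Use the extended Euclidean algorithm on (82, 71); each row r = 82*s + 71*t:
r=82, s=1, t=0
r=71, s=0, t=1
q=1: r=11, s=1, t=-1   [82*(1) + 71*(-1) = 11]
q=6: r=5, s=-6, t=7   [82*(-6) + 71*(7) = 5]
q=2: r=1, s=13, t=-15   [82*(13) + 71*(-15) = 1]
q=5: r=0, s=-71, t=82   [82*(-71) + 71*(82) = 0]
GCD = 1 with t = -15, so 71*(-15) ≡ 1 (mod 82)
Inverse = -15 mod 82 = 67
Check: 71 * 67 = 4757 ≡ 1 (mod 82)

71^(-1) ≡ 67 (mod 82)


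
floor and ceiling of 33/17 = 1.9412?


33/17 = 1.9412
floor = 1
ceil = 2

floor = 1, ceil = 2


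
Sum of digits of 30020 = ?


3 + 0 + 0 + 2 + 0 = 5


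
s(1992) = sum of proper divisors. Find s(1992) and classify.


Proper divisors: 1, 2, 3, 4, 6, 8, 12, 24, 83, 166, 249, 332, 498, 664, 996
Sum = 1 + 2 + 3 + 4 + 6 + 8 + 12 + 24 + 83 + 166 + 249 + 332 + 498 + 664 + 996 = 3048
3048 > 1992 → abundant

s(1992) = 3048 (abundant)


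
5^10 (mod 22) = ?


5^1 mod 22 = 5
5^2 mod 22 = 3
5^3 mod 22 = 15
5^4 mod 22 = 9
5^5 mod 22 = 1
5^6 mod 22 = 5
5^7 mod 22 = 3
5^8 mod 22 = 15
5^9 mod 22 = 9
5^10 mod 22 = 1


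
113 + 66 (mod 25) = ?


113 + 66 = 179
179 mod 25 = 4


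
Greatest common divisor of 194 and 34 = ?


194 = 5 * 34 + 24
34 = 1 * 24 + 10
24 = 2 * 10 + 4
10 = 2 * 4 + 2
4 = 2 * 2 + 0
GCD = 2


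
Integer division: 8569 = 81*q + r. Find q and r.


8569 = 81 * 105 + 64
Check: 8505 + 64 = 8569

q = 105, r = 64


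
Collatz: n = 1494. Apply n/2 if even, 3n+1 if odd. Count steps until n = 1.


1494 → 747 → 2242 → 1121 → 3364 → 1682 → 841 → 2524 → 1262 → 631 → 1894 → 947 → 2842 → 1421 → 4264 → 2132 → 1066 → 533 → 1600 → 800 → 400 → 200 → 100 → 50 → 25 → 76 → 38 → 19 → 58 → 29 → 88 → 44 → 22 → 11 → 34 → 17 → 52 → 26 → 13 → 40 → 20 → 10 → 5 → 16 → 8 → 4 → 2 → 1
Total steps = 47

47 steps


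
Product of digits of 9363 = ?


9 × 3 × 6 × 3 = 486


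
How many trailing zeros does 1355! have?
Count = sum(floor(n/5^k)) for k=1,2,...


floor(1355/5) = 271
floor(1355/25) = 54
floor(1355/125) = 10
floor(1355/625) = 2
Total = 337

337 trailing zeros


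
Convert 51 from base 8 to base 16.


51 (base 8) = 41 (decimal)
41 (decimal) = 29 (base 16)


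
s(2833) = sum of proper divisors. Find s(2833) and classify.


Proper divisors: 1
Sum = 1 = 1
1 < 2833 → deficient

s(2833) = 1 (deficient)


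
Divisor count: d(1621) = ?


1621 = 1621^1
d(1621) = (1+1) = 2

2 divisors


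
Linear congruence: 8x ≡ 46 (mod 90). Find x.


GCD(8, 90) = 2 divides 46
Divide: 4x ≡ 23 (mod 45)
x ≡ 17 (mod 45)


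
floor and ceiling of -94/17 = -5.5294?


-94/17 = -5.5294
floor = -6
ceil = -5

floor = -6, ceil = -5


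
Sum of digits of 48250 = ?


4 + 8 + 2 + 5 + 0 = 19


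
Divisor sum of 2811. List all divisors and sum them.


Divisors of 2811: 1, 3, 937, 2811
Sum = 1 + 3 + 937 + 2811 = 3752

σ(2811) = 3752


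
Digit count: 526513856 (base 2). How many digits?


526513856 in base 2 = 11111011000011111011011000000
Number of digits = 29

29 digits (base 2)


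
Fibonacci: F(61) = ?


Sequence: 1, 1, 2, 3, 5, 8, 13, 21, 34, 55, 89, 144, 233, 377, 610, 987, 1597, 2584, 4181, 6765, 10946, 17711, 28657, 46368, 75025, 121393, 196418, 317811, 514229, 832040, 1346269, 2178309, 3524578, 5702887, 9227465, 14930352, 24157817, 39088169, 63245986, 102334155, 165580141, 267914296, 433494437, 701408733, 1134903170, 1836311903, 2971215073, 4807526976, 7778742049, 12586269025, 20365011074, 32951280099, 53316291173, 86267571272, 139583862445, 225851433717, 365435296162, 591286729879, 956722026041, 1548008755920, 2504730781961
F(61) = 2504730781961


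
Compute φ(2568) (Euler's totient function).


2568 = 2^3 × 3 × 107
Prime factors: 2, 3, 107
φ(2568) = 2568 × (1-1/2) × (1-1/3) × (1-1/107)
= 2568 × 1/2 × 2/3 × 106/107 = 848

φ(2568) = 848


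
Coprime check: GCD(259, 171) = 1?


Euclidean algorithm:
259 = 1 * 171 + 88
171 = 1 * 88 + 83
88 = 1 * 83 + 5
83 = 16 * 5 + 3
5 = 1 * 3 + 2
3 = 1 * 2 + 1
2 = 2 * 1 + 0
GCD(259, 171) = 1

Yes, coprime (GCD = 1)


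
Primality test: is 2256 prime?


2256 / 2 = 1128 (exact division)
2256 is NOT prime.

No, 2256 is not prime


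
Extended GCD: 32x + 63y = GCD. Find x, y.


Tabular extended Euclidean (each row: r = 32*s + 63*t):
r=32, s=1, t=0
r=63, s=0, t=1
q=0: r=32, s=1, t=0   [32*(1) + 63*(0) = 32]
q=1: r=31, s=-1, t=1   [32*(-1) + 63*(1) = 31]
q=1: r=1, s=2, t=-1   [32*(2) + 63*(-1) = 1]
q=31: r=0, s=-63, t=32   [32*(-63) + 63*(32) = 0]
GCD = 1; from the row with r=1: x=2, y=-1
Check: 32*(2) + 63*(-1) = 64 - 63 = 1

GCD = 1, x = 2, y = -1


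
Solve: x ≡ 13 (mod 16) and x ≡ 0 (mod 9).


M = 16*9 = 144
M1 = M/16 = 9, M2 = M/9 = 16
M1^(-1) mod 16 = 9, M2^(-1) mod 9 = 4
x = 13*9*9 + 0*16*4 = 1053
1053 mod 144 = 45
Check: 45 mod 16 = 13 ✓, 45 mod 9 = 0 ✓

x ≡ 45 (mod 144)


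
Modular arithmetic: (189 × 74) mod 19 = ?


189 × 74 = 13986
13986 mod 19 = 2


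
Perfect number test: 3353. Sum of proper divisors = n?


Proper divisors of 3353: 1, 7, 479
Sum = 1 + 7 + 479 = 487

No, 3353 is not perfect (487 ≠ 3353)


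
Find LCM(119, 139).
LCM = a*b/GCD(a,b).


GCD(119, 139) = 1
LCM = 119*139/1 = 16541/1 = 16541

LCM = 16541


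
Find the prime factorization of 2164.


2164 / 2 = 1082
1082 / 2 = 541
541 / 541 = 1
2164 = 2^2 × 541


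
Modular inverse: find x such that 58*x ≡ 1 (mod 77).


Use the extended Euclidean algorithm on (77, 58); each row r = 77*s + 58*t:
r=77, s=1, t=0
r=58, s=0, t=1
q=1: r=19, s=1, t=-1   [77*(1) + 58*(-1) = 19]
q=3: r=1, s=-3, t=4   [77*(-3) + 58*(4) = 1]
q=19: r=0, s=58, t=-77   [77*(58) + 58*(-77) = 0]
GCD = 1 with t = 4, so 58*(4) ≡ 1 (mod 77)
Inverse = 4 mod 77 = 4
Check: 58 * 4 = 232 ≡ 1 (mod 77)

58^(-1) ≡ 4 (mod 77)


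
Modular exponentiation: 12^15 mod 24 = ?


12^1 mod 24 = 12
12^2 mod 24 = 0
12^3 mod 24 = 0
12^4 mod 24 = 0
12^5 mod 24 = 0
12^6 mod 24 = 0
12^7 mod 24 = 0
12^8 mod 24 = 0
12^9 mod 24 = 0
12^10 mod 24 = 0
12^11 mod 24 = 0
12^12 mod 24 = 0
12^13 mod 24 = 0
12^14 mod 24 = 0
12^15 mod 24 = 0


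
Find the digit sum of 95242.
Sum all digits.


9 + 5 + 2 + 4 + 2 = 22
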